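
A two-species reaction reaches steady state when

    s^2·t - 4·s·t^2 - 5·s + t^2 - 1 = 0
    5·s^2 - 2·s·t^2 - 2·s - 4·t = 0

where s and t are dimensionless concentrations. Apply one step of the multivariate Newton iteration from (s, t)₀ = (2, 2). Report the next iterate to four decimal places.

At (2, 2): F = (-31.0000, -8.0000).
Jacobian J = [[2·s·t - 4·t^2 - 5, s^2 - 8·s·t + 2·t], [10·s - 2·t^2 - 2, -4·s·t - 4]].
At the point, J = [[-13.0000, -24.0000], [10.0000, -20.0000]] (det J = 500.0000).
Solving J·Δ = −F gives Δ = (-0.8560, -0.8280).
Then the next iterate is (s, t)₁ = (1.1440, 1.1720).

(1.1440, 1.1720)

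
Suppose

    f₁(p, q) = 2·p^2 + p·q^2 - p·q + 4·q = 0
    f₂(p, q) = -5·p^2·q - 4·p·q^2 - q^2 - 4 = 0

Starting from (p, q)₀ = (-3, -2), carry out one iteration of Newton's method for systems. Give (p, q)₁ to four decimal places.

(-2.1112, -1.2983)

At (-3, -2): F = (-8.0000, 130.0000).
Jacobian J = [[4·p + q^2 - q, 2·p·q - p + 4], [-10·p·q - 4·q^2, -5·p^2 - 8·p·q - 2·q]].
At the point, J = [[-6.0000, 19.0000], [-76.0000, -89.0000]] (det J = 1978.0000).
Solving J·Δ = −F gives Δ = (0.8888, 0.7017).
Then the next iterate is (p, q)₁ = (-2.1112, -1.2983).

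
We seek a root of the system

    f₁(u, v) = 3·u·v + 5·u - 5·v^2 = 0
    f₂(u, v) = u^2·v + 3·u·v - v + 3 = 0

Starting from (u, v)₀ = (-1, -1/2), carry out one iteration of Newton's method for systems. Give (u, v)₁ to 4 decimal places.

(-0.4474, 0.9079)

At (-1, -1/2): F = (-4.7500, 4.5000).
Jacobian J = [[3·v + 5, 3·u - 10·v], [2·u·v + 3·v, u^2 + 3·u - 1]].
At the point, J = [[3.5000, 2.0000], [-0.5000, -3.0000]] (det J = -9.5000).
Solving J·Δ = −F gives Δ = (0.5526, 1.4079).
Then the next iterate is (u, v)₁ = (-0.4474, 0.9079).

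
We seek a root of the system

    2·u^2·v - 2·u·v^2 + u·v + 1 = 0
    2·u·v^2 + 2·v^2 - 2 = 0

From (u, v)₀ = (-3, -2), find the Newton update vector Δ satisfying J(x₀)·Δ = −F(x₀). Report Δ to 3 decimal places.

At (-3, -2): F = (-5.000, -18.000).
Jacobian J = [[4·u·v - 2·v^2 + v, 2·u^2 - 4·u·v + u], [2·v^2, 4·u·v + 4·v]].
At the point, J = [[14.000, -9.000], [8.000, 16.000]] (det J = 296.000).
Solving J·Δ = −F gives Δ = (0.818, 0.716).

(0.818, 0.716)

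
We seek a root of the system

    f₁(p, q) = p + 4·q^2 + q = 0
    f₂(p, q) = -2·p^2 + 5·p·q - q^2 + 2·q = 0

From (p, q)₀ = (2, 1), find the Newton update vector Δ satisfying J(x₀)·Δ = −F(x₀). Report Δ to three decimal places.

At (2, 1): F = (7.000, 3.000).
Jacobian J = [[1, 8·q + 1], [-4·p + 5·q, 5·p - 2·q + 2]].
At the point, J = [[1.000, 9.000], [-3.000, 10.000]] (det J = 37.000).
Solving J·Δ = −F gives Δ = (-1.162, -0.649).

(-1.162, -0.649)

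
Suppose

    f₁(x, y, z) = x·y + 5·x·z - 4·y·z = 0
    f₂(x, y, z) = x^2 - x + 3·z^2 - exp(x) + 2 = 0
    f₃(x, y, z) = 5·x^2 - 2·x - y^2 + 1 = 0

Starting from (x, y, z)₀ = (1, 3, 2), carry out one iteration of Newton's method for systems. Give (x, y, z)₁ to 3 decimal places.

(0.469, 1.459, 0.984)

At (1, 3, 2): F = (-11.000, 11.28172, -5.000).
Jacobian J = [[y + 5·z, x - 4·z, 5·x - 4·y], [2·x - exp(x) - 1, 0, 6·z], [10·x - 2, -2·y, 0]].
At the point, J = [[13.000, -7.000, -7.000], [-1.71828, 0.000, 12.000], [8.000, -6.000, 0.000]] (det J = 191.83216).
Solving J·Δ = −F gives Δ = (-0.531, -1.541, -1.016).
Then the next iterate is (x, y, z)₁ = (0.469, 1.459, 0.984).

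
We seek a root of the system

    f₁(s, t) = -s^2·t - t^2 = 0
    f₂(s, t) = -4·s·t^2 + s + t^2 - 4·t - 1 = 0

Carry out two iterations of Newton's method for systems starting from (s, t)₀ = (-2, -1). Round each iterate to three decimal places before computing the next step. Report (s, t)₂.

At (-2, -1): F = (3.000, 10.000).
Jacobian J = [[-2·s·t, -s^2 - 2·t], [-4·t^2 + 1, -8·s·t + 2·t - 4]].
At the point, J = [[-4.000, -2.000], [-3.000, -22.000]] (det J = 82.000).
Solving J·Δ = −F gives Δ = (0.561, 0.378).
Then the next iterate is (s, t)₁ = (-1.439, -0.622).
Round to (-1.439, -0.622) and repeat: F = (0.90110, 2.66279), J = [[-1.79012, -0.82672], [-0.54754, -12.40446]].
Δ = (0.413, 0.196), so (s, t)₂ = (-1.026, -0.426).

(-1.026, -0.426)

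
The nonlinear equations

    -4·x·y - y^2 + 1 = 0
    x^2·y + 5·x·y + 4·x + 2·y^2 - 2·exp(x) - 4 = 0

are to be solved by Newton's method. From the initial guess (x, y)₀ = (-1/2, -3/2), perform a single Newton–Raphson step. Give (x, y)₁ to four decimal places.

(0.4497, -1.7896)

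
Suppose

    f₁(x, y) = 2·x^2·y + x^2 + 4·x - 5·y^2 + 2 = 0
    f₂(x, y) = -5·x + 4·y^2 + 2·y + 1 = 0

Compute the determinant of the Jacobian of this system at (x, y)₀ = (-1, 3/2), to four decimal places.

-121.0000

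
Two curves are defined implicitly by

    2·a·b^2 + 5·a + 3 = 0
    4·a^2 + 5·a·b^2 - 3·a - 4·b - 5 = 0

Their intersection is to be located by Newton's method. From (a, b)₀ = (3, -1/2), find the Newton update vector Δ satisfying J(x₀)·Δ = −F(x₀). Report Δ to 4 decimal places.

(7.0345, 9.6983)

At (3, -1/2): F = (19.5000, 27.7500).
Jacobian J = [[2·b^2 + 5, 4·a·b], [8·a + 5·b^2 - 3, 10·a·b - 4]].
At the point, J = [[5.5000, -6.0000], [22.2500, -19.0000]] (det J = 29.0000).
Solving J·Δ = −F gives Δ = (7.0345, 9.6983).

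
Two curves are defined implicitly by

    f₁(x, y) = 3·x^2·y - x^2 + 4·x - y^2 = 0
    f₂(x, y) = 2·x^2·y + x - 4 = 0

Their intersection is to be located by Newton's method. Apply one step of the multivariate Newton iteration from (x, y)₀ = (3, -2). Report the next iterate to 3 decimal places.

(-2.414, -6.862)

At (3, -2): F = (-55.000, -37.000).
Jacobian J = [[6·x·y - 2·x + 4, 3·x^2 - 2·y], [4·x·y + 1, 2·x^2]].
At the point, J = [[-38.000, 31.000], [-23.000, 18.000]] (det J = 29.000).
Solving J·Δ = −F gives Δ = (-5.414, -4.862).
Then the next iterate is (x, y)₁ = (-2.414, -6.862).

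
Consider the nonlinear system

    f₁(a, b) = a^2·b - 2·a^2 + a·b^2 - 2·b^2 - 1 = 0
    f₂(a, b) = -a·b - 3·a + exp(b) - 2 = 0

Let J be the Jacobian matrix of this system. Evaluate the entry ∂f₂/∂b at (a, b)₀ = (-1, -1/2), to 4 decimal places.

1.6065

∂f₂/∂b = -a + exp(b).
At (-1, -1/2) this is 1.6065.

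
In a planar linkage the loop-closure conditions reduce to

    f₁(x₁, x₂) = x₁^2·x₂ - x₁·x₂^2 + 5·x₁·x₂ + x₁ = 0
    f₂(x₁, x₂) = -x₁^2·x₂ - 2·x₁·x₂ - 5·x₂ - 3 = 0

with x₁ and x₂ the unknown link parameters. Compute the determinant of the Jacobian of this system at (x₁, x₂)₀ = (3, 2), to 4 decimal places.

-188.0000

J = [[2·x₁·x₂ - x₂^2 + 5·x₂ + 1, x₁^2 - 2·x₁·x₂ + 5·x₁], [-2·x₁·x₂ - 2·x₂, -x₁^2 - 2·x₁ - 5]].
At the point, J = [[19.0000, 12.0000], [-16.0000, -20.0000]].
det J = -188.0000.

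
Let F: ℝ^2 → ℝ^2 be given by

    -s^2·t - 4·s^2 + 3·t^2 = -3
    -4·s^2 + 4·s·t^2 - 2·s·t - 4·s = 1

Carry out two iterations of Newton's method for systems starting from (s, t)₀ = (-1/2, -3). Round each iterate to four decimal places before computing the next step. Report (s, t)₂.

(-0.5833, -0.4553)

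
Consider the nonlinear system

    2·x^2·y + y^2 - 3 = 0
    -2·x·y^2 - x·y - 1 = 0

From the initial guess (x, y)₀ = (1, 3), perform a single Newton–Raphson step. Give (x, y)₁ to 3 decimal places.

(-0.667, 4.000)

At (1, 3): F = (12.000, -22.000).
Jacobian J = [[4·x·y, 2·x^2 + 2·y], [-2·y^2 - y, -4·x·y - x]].
At the point, J = [[12.000, 8.000], [-21.000, -13.000]] (det J = 12.000).
Solving J·Δ = −F gives Δ = (-1.667, 1.000).
Then the next iterate is (x, y)₁ = (-0.667, 4.000).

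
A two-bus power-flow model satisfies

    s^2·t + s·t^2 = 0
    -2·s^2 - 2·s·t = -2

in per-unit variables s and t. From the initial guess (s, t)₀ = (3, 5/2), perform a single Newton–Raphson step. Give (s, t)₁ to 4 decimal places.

At (3, 5/2): F = (41.2500, -31.0000).
Jacobian J = [[2·s·t + t^2, s^2 + 2·s·t], [-4·s - 2·t, -2·s]].
At the point, J = [[21.2500, 24.0000], [-17.0000, -6.0000]] (det J = 280.5000).
Solving J·Δ = −F gives Δ = (-1.7701, -0.1515).
Then the next iterate is (s, t)₁ = (1.2299, 2.3485).

(1.2299, 2.3485)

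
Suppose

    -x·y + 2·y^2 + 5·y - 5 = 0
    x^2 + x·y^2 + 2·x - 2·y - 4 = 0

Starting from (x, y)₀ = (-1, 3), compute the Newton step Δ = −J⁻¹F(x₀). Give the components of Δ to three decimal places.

(0.812, -1.587)

At (-1, 3): F = (31.000, -20.000).
Jacobian J = [[-y, -x + 4·y + 5], [2·x + y^2 + 2, 2·x·y - 2]].
At the point, J = [[-3.000, 18.000], [9.000, -8.000]] (det J = -138.000).
Solving J·Δ = −F gives Δ = (0.812, -1.587).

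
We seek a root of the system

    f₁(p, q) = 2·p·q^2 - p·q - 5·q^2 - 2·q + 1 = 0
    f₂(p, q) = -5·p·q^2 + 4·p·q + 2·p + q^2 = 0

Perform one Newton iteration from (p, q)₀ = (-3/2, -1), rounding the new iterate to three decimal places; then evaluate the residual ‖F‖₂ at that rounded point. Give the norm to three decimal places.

3.562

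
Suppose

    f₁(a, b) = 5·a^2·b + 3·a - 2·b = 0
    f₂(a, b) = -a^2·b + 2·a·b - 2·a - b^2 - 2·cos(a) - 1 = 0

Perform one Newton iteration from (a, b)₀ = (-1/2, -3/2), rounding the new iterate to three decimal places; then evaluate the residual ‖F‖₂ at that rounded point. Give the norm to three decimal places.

3.275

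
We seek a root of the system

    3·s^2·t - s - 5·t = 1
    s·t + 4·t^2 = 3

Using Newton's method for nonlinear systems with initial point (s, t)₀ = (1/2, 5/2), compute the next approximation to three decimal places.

At (1/2, 5/2): F = (-12.125, 23.250).
Jacobian J = [[6·s·t - 1, 3·s^2 - 5], [t, s + 8·t]].
At the point, J = [[6.500, -4.250], [2.500, 20.500]] (det J = 143.875).
Solving J·Δ = −F gives Δ = (1.041, -1.261).
Then the next iterate is (s, t)₁ = (1.541, 1.239).

(1.541, 1.239)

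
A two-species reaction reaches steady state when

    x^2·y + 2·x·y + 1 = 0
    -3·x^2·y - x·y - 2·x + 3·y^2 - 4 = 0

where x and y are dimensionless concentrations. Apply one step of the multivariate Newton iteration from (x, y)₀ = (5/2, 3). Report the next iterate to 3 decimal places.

At (5/2, 3): F = (34.750, -45.750).
Jacobian J = [[2·x·y + 2·y, x^2 + 2·x], [-6·x·y - y - 2, -3·x^2 - x + 6·y]].
At the point, J = [[21.000, 11.250], [-50.000, -3.250]] (det J = 494.250).
Solving J·Δ = −F gives Δ = (-0.813, -1.572).
Then the next iterate is (x, y)₁ = (1.687, 1.428).

(1.687, 1.428)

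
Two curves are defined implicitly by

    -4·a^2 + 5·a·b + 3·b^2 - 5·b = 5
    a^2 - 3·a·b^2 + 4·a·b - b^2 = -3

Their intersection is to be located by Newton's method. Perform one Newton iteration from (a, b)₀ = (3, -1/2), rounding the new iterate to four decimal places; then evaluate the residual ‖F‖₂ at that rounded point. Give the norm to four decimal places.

12.1965

At (3, -1/2): F = (-45.2500, 3.5000).
Jacobian J = [[-8·a + 5·b, 5·a + 6·b - 5], [2·a - 3·b^2 + 4·b, -6·a·b + 4·a - 2·b]].
At the point, J = [[-26.5000, 7.0000], [3.2500, 22.0000]] (det J = -605.7500).
Solving J·Δ = −F gives Δ = (-1.6839, 0.0897).
Then the next iterate is (a, b)₁ = (1.3161, -0.4103).
Re-evaluating at (1.3161, -0.4103): F = (-12.071918, 1.739109), so ‖F‖₂ = 12.1965.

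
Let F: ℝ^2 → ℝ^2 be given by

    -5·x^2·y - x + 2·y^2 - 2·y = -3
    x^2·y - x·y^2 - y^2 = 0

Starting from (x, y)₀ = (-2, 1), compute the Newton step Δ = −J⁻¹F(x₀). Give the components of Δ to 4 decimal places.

(0.0000, -0.8333)

At (-2, 1): F = (-15.0000, 5.0000).
Jacobian J = [[-10·x·y - 1, -5·x^2 + 4·y - 2], [2·x·y - y^2, x^2 - 2·x·y - 2·y]].
At the point, J = [[19.0000, -18.0000], [-5.0000, 6.0000]] (det J = 24.0000).
Solving J·Δ = −F gives Δ = (0.0000, -0.8333).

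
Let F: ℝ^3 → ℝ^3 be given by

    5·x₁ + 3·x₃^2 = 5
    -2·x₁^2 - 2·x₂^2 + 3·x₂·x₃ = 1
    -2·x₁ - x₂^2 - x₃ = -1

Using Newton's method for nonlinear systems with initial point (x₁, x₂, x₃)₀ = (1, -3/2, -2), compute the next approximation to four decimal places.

At (1, -3/2, -2): F = (12.0000, 1.5000, -1.2500).
Jacobian J = [[5, 0, 6·x₃], [-4·x₁, -4·x₂ + 3·x₃, 3·x₂], [-2, -2·x₂, -1]].
At the point, J = [[5.0000, 0.0000, -12.0000], [-4.0000, 0.0000, -4.5000], [-2.0000, 3.0000, -1.0000]] (det J = 211.5000).
Solving J·Δ = −F gives Δ = (-0.5106, 0.3387, 0.7872).
Then the next iterate is (x₁, x₂, x₃)₁ = (0.4894, -1.1613, -1.2128).

(0.4894, -1.1613, -1.2128)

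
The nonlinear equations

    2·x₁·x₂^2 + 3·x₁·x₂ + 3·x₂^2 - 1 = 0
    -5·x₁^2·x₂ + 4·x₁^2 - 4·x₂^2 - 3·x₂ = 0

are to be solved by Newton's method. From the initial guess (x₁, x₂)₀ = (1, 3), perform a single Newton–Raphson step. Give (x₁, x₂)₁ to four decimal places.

(2.1014, 0.4928)

At (1, 3): F = (53.0000, -56.0000).
Jacobian J = [[2·x₂^2 + 3·x₂, 4·x₁·x₂ + 3·x₁ + 6·x₂], [-10·x₁·x₂ + 8·x₁, -5·x₁^2 - 8·x₂ - 3]].
At the point, J = [[27.0000, 33.0000], [-22.0000, -32.0000]] (det J = -138.0000).
Solving J·Δ = −F gives Δ = (1.1014, -2.5072).
Then the next iterate is (x₁, x₂)₁ = (2.1014, 0.4928).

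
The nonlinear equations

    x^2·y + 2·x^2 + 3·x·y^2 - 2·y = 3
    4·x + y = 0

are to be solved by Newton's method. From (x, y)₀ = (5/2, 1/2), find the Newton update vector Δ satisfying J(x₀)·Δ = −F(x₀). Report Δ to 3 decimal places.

(-3.256, 2.522)

At (5/2, 1/2): F = (13.500, 10.500).
Jacobian J = [[2·x·y + 4·x + 3·y^2, x^2 + 6·x·y - 2], [4, 1]].
At the point, J = [[13.250, 11.750], [4.000, 1.000]] (det J = -33.750).
Solving J·Δ = −F gives Δ = (-3.256, 2.522).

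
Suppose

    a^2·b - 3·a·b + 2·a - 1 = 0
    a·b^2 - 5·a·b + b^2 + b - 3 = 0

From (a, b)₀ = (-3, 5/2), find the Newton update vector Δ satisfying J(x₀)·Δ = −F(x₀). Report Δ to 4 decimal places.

At (-3, 5/2): F = (38.0000, 24.5000).
Jacobian J = [[2·a·b - 3·b + 2, a^2 - 3·a], [b^2 - 5·b, 2·a·b - 5·a + 2·b + 1]].
At the point, J = [[-20.5000, 18.0000], [-6.2500, 6.0000]] (det J = -10.5000).
Solving J·Δ = −F gives Δ = (-20.2857, -25.2143).

(-20.2857, -25.2143)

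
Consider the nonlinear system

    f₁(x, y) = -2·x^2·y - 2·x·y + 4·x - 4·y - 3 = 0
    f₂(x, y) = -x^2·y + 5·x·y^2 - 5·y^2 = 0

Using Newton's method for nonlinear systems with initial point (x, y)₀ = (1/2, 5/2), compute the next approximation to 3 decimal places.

(0.079, 0.277)

At (1/2, 5/2): F = (-14.750, -16.250).
Jacobian J = [[-4·x·y - 2·y + 4, -2·x^2 - 2·x - 4], [-2·x·y + 5·y^2, -x^2 + 10·x·y - 10·y]].
At the point, J = [[-6.000, -5.500], [28.750, -12.750]] (det J = 234.625).
Solving J·Δ = −F gives Δ = (-0.421, -2.223).
Then the next iterate is (x, y)₁ = (0.079, 0.277).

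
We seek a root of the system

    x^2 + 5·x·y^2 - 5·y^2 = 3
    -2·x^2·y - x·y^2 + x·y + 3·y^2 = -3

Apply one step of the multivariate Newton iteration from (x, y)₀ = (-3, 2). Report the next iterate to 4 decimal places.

At (-3, 2): F = (-74.0000, -15.0000).
Jacobian J = [[2·x + 5·y^2, 10·x·y - 10·y], [-4·x·y - y^2 + y, -2·x^2 - 2·x·y + x + 6·y]].
At the point, J = [[14.0000, -80.0000], [22.0000, 3.0000]] (det J = 1802.0000).
Solving J·Δ = −F gives Δ = (0.7891, -0.7869).
Then the next iterate is (x, y)₁ = (-2.2109, 1.2131).

(-2.2109, 1.2131)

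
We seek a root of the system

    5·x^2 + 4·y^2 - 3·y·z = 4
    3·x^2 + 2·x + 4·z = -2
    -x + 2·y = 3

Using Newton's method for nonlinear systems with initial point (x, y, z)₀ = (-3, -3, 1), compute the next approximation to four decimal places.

At (-3, -3, 1): F = (86.0000, 27.0000, -6.0000).
Jacobian J = [[10·x, 8·y - 3·z, -3·y], [6·x + 2, 0, 4], [-1, 2, 0]].
At the point, J = [[-30.0000, -27.0000, 9.0000], [-16.0000, 0.0000, 4.0000], [-1.0000, 2.0000, 0.0000]] (det J = 60.0000).
Solving J·Δ = −F gives Δ = (-7.4333, -0.7167, -36.4833).
Then the next iterate is (x, y, z)₁ = (-10.4333, -3.7167, -35.4833).

(-10.4333, -3.7167, -35.4833)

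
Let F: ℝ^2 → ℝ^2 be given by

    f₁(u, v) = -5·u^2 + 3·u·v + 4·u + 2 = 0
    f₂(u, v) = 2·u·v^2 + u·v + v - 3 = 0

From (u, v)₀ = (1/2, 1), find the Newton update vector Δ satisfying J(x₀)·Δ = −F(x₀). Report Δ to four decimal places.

At (1/2, 1): F = (4.2500, -0.5000).
Jacobian J = [[-10·u + 3·v + 4, 3·u], [2·v^2 + v, 4·u·v + u + 1]].
At the point, J = [[2.0000, 1.5000], [3.0000, 3.5000]] (det J = 2.5000).
Solving J·Δ = −F gives Δ = (-6.2500, 5.5000).

(-6.2500, 5.5000)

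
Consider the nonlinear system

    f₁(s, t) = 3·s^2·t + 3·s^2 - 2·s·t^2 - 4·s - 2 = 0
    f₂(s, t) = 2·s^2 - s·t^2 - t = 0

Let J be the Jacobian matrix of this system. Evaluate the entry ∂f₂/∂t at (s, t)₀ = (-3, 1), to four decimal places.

∂f₂/∂t = -2·s·t - 1.
At (-3, 1) this is 5.0000.

5.0000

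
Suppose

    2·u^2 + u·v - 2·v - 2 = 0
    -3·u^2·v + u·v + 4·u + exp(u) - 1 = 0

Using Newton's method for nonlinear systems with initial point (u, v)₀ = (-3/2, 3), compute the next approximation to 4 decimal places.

(-1.1932, 0.4513)

At (-3/2, 3): F = (-8.0000, -31.526870).
Jacobian J = [[4·u + v, u - 2], [-6·u·v + v + exp(u) + 4, -3·u^2 + u]].
At the point, J = [[-3.0000, -3.5000], [34.223130, -8.2500]] (det J = 144.530956).
Solving J·Δ = −F gives Δ = (0.3068, -2.5487).
Then the next iterate is (u, v)₁ = (-1.1932, 0.4513).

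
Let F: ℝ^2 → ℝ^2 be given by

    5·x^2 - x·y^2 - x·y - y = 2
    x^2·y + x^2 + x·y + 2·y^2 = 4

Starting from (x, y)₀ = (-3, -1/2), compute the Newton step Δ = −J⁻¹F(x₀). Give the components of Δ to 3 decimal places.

(1.416, 0.614)

At (-3, -1/2): F = (42.750, 2.500).
Jacobian J = [[10·x - y^2 - y, -2·x·y - x - 1], [2·x·y + 2·x + y, x^2 + x + 4·y]].
At the point, J = [[-29.750, -1.000], [-3.500, 4.000]] (det J = -122.500).
Solving J·Δ = −F gives Δ = (1.416, 0.614).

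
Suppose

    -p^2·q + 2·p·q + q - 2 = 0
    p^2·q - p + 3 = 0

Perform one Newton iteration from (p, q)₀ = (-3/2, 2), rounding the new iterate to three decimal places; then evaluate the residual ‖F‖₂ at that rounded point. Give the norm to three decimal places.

6.633

At (-3/2, 2): F = (-10.500, 9.000).
Jacobian J = [[-2·p·q + 2·q, -p^2 + 2·p + 1], [2·p·q - 1, p^2]].
At the point, J = [[10.000, -4.250], [-7.000, 2.250]] (det J = -7.250).
Solving J·Δ = −F gives Δ = (2.017, 2.276).
Then the next iterate is (p, q)₁ = (0.517, 4.276).
Re-evaluating at (0.517, 4.276): F = (5.55446, 3.62593), so ‖F‖₂ = 6.633.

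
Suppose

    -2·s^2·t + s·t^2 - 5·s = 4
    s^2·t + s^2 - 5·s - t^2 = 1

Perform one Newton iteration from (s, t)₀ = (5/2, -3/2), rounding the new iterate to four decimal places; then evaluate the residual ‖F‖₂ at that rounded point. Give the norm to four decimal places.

At (5/2, -3/2): F = (7.8750, -18.8750).
Jacobian J = [[-4·s·t + t^2 - 5, -2·s^2 + 2·s·t], [2·s·t + 2·s - 5, s^2 - 2·t]].
At the point, J = [[12.2500, -20.0000], [-7.5000, 9.2500]] (det J = -36.6875).
Solving J·Δ = −F gives Δ = (-8.3041, -4.6925).
Then the next iterate is (s, t)₁ = (-5.8041, -6.1925).
Re-evaluating at (-5.8041, -6.1925): F = (219.670990, -185.249299), so ‖F‖₂ = 287.3546.

287.3546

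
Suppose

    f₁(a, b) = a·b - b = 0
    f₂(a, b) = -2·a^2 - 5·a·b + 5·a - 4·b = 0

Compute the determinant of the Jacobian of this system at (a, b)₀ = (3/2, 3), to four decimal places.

-26.5000

J = [[b, a - 1], [-4·a - 5·b + 5, -5·a - 4]].
At the point, J = [[3.0000, 0.5000], [-16.0000, -11.5000]].
det J = -26.5000.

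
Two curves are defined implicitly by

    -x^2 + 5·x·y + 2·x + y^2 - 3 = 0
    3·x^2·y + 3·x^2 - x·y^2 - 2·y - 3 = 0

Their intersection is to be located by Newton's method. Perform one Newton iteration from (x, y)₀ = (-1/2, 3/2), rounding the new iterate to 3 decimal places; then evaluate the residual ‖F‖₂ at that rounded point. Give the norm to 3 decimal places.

At (-1/2, 3/2): F = (-5.750, -3.000).
Jacobian J = [[-2·x + 5·y + 2, 5·x + 2·y], [6·x·y + 6·x - y^2, 3·x^2 - 2·x·y - 2]].
At the point, J = [[10.500, 0.500], [-9.750, 0.250]] (det J = 7.500).
Solving J·Δ = −F gives Δ = (-0.008, 11.675).
Then the next iterate is (x, y)₁ = (-0.508, 13.175).
Re-evaluating at (-0.508, 13.175): F = (135.84206, 69.80313), so ‖F‖₂ = 152.727.

152.727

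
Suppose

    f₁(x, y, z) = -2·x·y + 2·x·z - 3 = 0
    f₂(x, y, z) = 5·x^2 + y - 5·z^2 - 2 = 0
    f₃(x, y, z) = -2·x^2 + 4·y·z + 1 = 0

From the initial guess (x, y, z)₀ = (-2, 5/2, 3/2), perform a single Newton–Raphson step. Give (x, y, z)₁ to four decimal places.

(-0.5127, 1.5649, 0.0712)

At (-2, 5/2, 3/2): F = (1.0000, 9.2500, 8.0000).
Jacobian J = [[-2·y + 2·z, -2·x, 2·x], [10·x, 1, -10·z], [-4·x, 4·z, 4·y]].
At the point, J = [[-2.0000, 4.0000, -4.0000], [-20.0000, 1.0000, -15.0000], [8.0000, 6.0000, 10.0000]] (det J = 632.0000).
Solving J·Δ = −F gives Δ = (1.4873, -0.9351, -1.4288).
Then the next iterate is (x, y, z)₁ = (-0.5127, 1.5649, 0.0712).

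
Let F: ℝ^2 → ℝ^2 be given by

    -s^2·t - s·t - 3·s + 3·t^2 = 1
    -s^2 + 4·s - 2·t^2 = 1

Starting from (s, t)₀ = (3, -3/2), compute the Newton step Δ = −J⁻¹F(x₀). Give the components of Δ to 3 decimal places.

At (3, -3/2): F = (14.750, -2.500).
Jacobian J = [[-2·s·t - t - 3, -s^2 - s + 6·t], [-2·s + 4, -4·t]].
At the point, J = [[7.500, -21.000], [-2.000, 6.000]] (det J = 3.000).
Solving J·Δ = −F gives Δ = (-12.000, -3.583).

(-12.000, -3.583)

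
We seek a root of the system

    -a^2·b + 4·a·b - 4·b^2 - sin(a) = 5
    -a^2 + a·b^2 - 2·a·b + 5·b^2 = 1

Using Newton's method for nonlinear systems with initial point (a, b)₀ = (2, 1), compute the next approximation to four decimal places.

(-2.2361, -0.9180)

At (2, 1): F = (-5.909297, -2.0000).
Jacobian J = [[-2·a·b + 4·b - cos(a), -a^2 + 4·a - 8·b], [-2·a + b^2 - 2·b, 2·a·b - 2·a + 10·b]].
At the point, J = [[0.416147, -4.0000], [-5.0000, 10.0000]] (det J = -15.838532).
Solving J·Δ = −F gives Δ = (-4.2361, -1.9180).
Then the next iterate is (a, b)₁ = (-2.2361, -0.9180).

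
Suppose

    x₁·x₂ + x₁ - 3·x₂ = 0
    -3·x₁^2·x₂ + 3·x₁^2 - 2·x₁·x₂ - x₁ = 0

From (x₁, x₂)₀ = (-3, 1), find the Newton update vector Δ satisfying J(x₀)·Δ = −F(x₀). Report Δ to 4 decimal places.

(4.0500, -0.1500)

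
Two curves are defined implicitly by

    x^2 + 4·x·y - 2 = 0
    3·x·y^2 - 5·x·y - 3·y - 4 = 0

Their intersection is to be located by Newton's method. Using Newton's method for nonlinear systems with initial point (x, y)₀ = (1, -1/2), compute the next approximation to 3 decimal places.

(3.308, 0.250)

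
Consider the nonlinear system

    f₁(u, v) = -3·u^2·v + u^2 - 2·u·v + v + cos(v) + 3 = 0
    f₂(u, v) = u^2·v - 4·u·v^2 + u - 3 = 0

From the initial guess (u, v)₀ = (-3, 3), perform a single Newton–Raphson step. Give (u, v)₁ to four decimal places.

(-2.4132, 1.7914)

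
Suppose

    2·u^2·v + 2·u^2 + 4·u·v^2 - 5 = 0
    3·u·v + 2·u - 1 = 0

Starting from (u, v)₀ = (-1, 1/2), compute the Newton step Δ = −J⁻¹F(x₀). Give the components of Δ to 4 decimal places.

(0.0000, -1.5000)

At (-1, 1/2): F = (-3.0000, -4.5000).
Jacobian J = [[4·u·v + 4·u + 4·v^2, 2·u^2 + 8·u·v], [3·v + 2, 3·u]].
At the point, J = [[-5.0000, -2.0000], [3.5000, -3.0000]] (det J = 22.0000).
Solving J·Δ = −F gives Δ = (0.0000, -1.5000).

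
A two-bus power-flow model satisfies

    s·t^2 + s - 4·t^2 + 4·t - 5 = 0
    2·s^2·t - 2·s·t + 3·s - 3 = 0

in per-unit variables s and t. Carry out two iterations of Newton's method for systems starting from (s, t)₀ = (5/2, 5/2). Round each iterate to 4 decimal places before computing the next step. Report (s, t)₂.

At (5/2, 5/2): F = (-1.8750, 23.2500).
Jacobian J = [[t^2 + 1, 2·s·t - 8·t + 4], [4·s·t - 2·t + 3, 2·s^2 - 2·s]].
At the point, J = [[7.2500, -3.5000], [23.0000, 7.5000]] (det J = 134.8750).
Solving J·Δ = −F gives Δ = (-0.4991, -1.5695).
Then the next iterate is (s, t)₁ = (2.0009, 0.9305).
Round to (2.0009, 0.9305) and repeat: F = (-1.007981, 6.729726), J = [[1.865830, 0.279675], [8.586350, 4.005402]].
Δ = (1.1671, -4.1820), so (s, t)₂ = (3.1680, -3.2515).

(3.1680, -3.2515)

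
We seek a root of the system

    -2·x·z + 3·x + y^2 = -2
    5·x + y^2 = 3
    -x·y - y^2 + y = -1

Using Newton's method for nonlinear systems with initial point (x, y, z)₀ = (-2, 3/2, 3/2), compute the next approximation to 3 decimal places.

(0.167, 1.472, 0.458)

At (-2, 3/2, 3/2): F = (4.250, -10.750, 3.250).
Jacobian J = [[-2·z + 3, 2·y, -2·x], [5, 2·y, 0], [-y, -x - 2·y + 1, 0]].
At the point, J = [[0.000, 3.000, 4.000], [5.000, 3.000, 0.000], [-1.500, 0.000, 0.000]] (det J = 18.000).
Solving J·Δ = −F gives Δ = (2.167, -0.028, -1.042).
Then the next iterate is (x, y, z)₁ = (0.167, 1.472, 0.458).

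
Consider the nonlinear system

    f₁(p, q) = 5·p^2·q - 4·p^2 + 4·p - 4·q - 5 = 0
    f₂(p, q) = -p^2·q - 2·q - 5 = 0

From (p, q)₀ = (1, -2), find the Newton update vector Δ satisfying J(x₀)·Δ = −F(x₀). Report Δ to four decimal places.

At (1, -2): F = (-7.0000, 1.0000).
Jacobian J = [[10·p·q - 8·p + 4, 5·p^2 - 4], [-2·p·q, -p^2 - 2]].
At the point, J = [[-24.0000, 1.0000], [4.0000, -3.0000]] (det J = 68.0000).
Solving J·Δ = −F gives Δ = (-0.2941, -0.0588).

(-0.2941, -0.0588)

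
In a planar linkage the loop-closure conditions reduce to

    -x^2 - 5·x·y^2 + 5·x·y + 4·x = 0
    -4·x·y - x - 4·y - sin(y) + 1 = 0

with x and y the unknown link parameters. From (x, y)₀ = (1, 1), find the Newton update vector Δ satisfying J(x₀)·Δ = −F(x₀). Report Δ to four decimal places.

At (1, 1): F = (3.0000, -8.841471).
Jacobian J = [[-2·x - 5·y^2 + 5·y + 4, -10·x·y + 5·x], [-4·y - 1, -4·x - cos(y) - 4]].
At the point, J = [[2.0000, -5.0000], [-5.0000, -8.540302]] (det J = -42.080605).
Solving J·Δ = −F gives Δ = (-1.6594, -0.0638).

(-1.6594, -0.0638)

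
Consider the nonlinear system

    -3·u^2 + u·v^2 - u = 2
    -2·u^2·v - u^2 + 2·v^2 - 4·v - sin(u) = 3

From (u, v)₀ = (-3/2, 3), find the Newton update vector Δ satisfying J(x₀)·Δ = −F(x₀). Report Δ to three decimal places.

At (-3/2, 3): F = (-20.750, -11.75251).
Jacobian J = [[-6·u + v^2 - 1, 2·u·v], [-4·u·v - 2·u - cos(u), -2·u^2 + 4·v - 4]].
At the point, J = [[17.000, -9.000], [20.92926, 3.500]] (det J = 247.86337).
Solving J·Δ = −F gives Δ = (0.720, -0.946).

(0.720, -0.946)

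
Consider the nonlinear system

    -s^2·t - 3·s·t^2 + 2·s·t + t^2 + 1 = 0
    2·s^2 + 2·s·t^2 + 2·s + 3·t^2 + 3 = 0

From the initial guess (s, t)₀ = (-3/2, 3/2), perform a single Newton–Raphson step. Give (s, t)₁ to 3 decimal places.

At (-3/2, 3/2): F = (5.500, 4.500).
Jacobian J = [[-2·s·t - 3·t^2 + 2·t, -s^2 - 6·s·t + 2·s + 2·t], [4·s + 2·t^2 + 2, 4·s·t + 6·t]].
At the point, J = [[0.750, 11.250], [0.500, 0.000]] (det J = -5.625).
Solving J·Δ = −F gives Δ = (-9.000, 0.111).
Then the next iterate is (s, t)₁ = (-10.500, 1.611).

(-10.500, 1.611)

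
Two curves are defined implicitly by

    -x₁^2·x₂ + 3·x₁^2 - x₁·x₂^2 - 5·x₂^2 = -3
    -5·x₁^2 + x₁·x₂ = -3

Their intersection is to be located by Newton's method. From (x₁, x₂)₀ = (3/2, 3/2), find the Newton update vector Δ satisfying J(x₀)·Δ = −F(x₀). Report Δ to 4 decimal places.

(-0.4922, -0.4302)

At (3/2, 3/2): F = (-8.2500, -6.0000).
Jacobian J = [[-2·x₁·x₂ + 6·x₁ - x₂^2, -x₁^2 - 2·x₁·x₂ - 10·x₂], [-10·x₁ + x₂, x₁]].
At the point, J = [[2.2500, -21.7500], [-13.5000, 1.5000]] (det J = -290.2500).
Solving J·Δ = −F gives Δ = (-0.4922, -0.4302).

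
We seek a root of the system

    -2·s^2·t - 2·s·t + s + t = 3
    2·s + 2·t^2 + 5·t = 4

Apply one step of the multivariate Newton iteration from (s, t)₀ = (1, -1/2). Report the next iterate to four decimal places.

(1.7500, 0.3333)

At (1, -1/2): F = (-0.5000, -4.0000).
Jacobian J = [[-4·s·t - 2·t + 1, -2·s^2 - 2·s + 1], [2, 4·t + 5]].
At the point, J = [[4.0000, -3.0000], [2.0000, 3.0000]] (det J = 18.0000).
Solving J·Δ = −F gives Δ = (0.7500, 0.8333).
Then the next iterate is (s, t)₁ = (1.7500, 0.3333).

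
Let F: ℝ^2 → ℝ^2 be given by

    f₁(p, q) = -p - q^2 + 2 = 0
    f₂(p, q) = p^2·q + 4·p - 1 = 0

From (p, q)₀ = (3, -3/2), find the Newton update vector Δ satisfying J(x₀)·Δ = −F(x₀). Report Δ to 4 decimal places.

At (3, -3/2): F = (-3.2500, -2.5000).
Jacobian J = [[-1, -2·q], [2·p·q + 4, p^2]].
At the point, J = [[-1.0000, 3.0000], [-5.0000, 9.0000]] (det J = 6.0000).
Solving J·Δ = −F gives Δ = (3.6250, 2.2917).

(3.6250, 2.2917)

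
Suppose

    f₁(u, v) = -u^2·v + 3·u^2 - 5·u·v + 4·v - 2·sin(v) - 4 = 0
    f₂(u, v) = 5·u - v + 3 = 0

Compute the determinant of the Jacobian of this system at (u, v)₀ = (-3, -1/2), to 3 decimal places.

-22.724

J = [[-2·u·v + 6·u - 5·v, -u^2 - 5·u - 2·cos(v) + 4], [5, -1]].
At the point, J = [[-18.500, 8.24483], [5.000, -1.000]].
det J = -22.724.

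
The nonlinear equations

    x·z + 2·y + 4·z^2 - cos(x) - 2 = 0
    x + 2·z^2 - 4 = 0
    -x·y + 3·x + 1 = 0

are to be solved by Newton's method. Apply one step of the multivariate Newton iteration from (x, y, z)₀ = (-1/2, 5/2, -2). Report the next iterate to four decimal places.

(0.8610, -0.3610, -1.3924)

At (-1/2, 5/2, -2): F = (19.122417, 3.5000, 0.7500).
Jacobian J = [[z + sin(x), 2, x + 8·z], [1, 0, 4·z], [-y + 3, -x, 0]].
At the point, J = [[-2.479426, 2.0000, -16.5000], [1.0000, 0.0000, -8.0000], [0.5000, 0.5000, 0.0000]] (det J = -26.167702).
Solving J·Δ = −F gives Δ = (1.3610, -2.8610, 0.6076).
Then the next iterate is (x, y, z)₁ = (0.8610, -0.3610, -1.3924).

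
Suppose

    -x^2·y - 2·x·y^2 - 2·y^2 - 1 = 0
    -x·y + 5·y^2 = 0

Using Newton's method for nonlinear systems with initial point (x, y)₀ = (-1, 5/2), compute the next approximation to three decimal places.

At (-1, 5/2): F = (-3.500, 33.750).
Jacobian J = [[-2·x·y - 2·y^2, -x^2 - 4·x·y - 4·y], [-y, -x + 10·y]].
At the point, J = [[-7.500, -1.000], [-2.500, 26.000]] (det J = -197.500).
Solving J·Δ = −F gives Δ = (-0.290, -1.326).
Then the next iterate is (x, y)₁ = (-1.290, 1.174).

(-1.290, 1.174)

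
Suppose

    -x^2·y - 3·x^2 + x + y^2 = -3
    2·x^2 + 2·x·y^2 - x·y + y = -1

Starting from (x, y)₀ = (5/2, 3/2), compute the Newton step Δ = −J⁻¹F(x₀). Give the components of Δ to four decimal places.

(-0.8143, -0.8826)

At (5/2, 3/2): F = (-20.3750, 22.5000).
Jacobian J = [[-2·x·y - 6·x + 1, -x^2 + 2·y], [4·x + 2·y^2 - y, 4·x·y - x + 1]].
At the point, J = [[-21.5000, -3.2500], [13.0000, 13.5000]] (det J = -248.0000).
Solving J·Δ = −F gives Δ = (-0.8143, -0.8826).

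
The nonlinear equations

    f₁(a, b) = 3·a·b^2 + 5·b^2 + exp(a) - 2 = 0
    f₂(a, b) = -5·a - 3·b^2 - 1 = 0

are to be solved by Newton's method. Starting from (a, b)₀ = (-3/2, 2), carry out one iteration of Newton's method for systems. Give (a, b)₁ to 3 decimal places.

(-1.439, 1.516)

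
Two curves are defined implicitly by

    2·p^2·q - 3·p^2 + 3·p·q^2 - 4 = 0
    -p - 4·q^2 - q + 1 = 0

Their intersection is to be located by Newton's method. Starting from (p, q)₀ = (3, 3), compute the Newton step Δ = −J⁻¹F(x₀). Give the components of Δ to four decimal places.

(0.3343, -1.6534)

At (3, 3): F = (104.0000, -41.0000).
Jacobian J = [[4·p·q - 6·p + 3·q^2, 2·p^2 + 6·p·q], [-1, -8·q - 1]].
At the point, J = [[45.0000, 72.0000], [-1.0000, -25.0000]] (det J = -1053.0000).
Solving J·Δ = −F gives Δ = (0.3343, -1.6534).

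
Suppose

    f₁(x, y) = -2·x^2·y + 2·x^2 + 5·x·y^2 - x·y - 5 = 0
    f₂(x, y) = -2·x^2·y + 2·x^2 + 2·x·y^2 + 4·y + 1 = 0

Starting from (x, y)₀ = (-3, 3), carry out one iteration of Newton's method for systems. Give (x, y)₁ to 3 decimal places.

(-3.239, 1.259)

At (-3, 3): F = (-167.000, -77.000).
Jacobian J = [[-4·x·y + 4·x + 5·y^2 - y, -2·x^2 + 10·x·y - x], [-4·x·y + 4·x + 2·y^2, -2·x^2 + 4·x·y + 4]].
At the point, J = [[66.000, -105.000], [42.000, -50.000]] (det J = 1110.000).
Solving J·Δ = −F gives Δ = (-0.239, -1.741).
Then the next iterate is (x, y)₁ = (-3.239, 1.259).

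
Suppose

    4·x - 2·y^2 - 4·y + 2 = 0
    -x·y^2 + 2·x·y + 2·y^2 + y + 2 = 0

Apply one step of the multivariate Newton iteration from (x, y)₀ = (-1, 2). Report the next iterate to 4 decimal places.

(0.2273, 0.9091)

At (-1, 2): F = (-18.0000, 12.0000).
Jacobian J = [[4, -4·y - 4], [-y^2 + 2·y, -2·x·y + 2·x + 4·y + 1]].
At the point, J = [[4.0000, -12.0000], [0.0000, 11.0000]] (det J = 44.0000).
Solving J·Δ = −F gives Δ = (1.2273, -1.0909).
Then the next iterate is (x, y)₁ = (0.2273, 0.9091).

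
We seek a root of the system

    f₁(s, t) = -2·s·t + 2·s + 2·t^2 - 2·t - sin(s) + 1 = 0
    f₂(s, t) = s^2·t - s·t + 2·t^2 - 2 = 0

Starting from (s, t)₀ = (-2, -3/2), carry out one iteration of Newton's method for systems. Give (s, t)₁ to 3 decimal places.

(-1.133, -0.474)

At (-2, -3/2): F = (-0.59070, -6.500).
Jacobian J = [[-2·t - cos(s) + 2, -2·s + 4·t - 2], [2·s·t - t, s^2 - s + 4·t]].
At the point, J = [[5.41615, -4.000], [7.500, 0.000]] (det J = 30.000).
Solving J·Δ = −F gives Δ = (0.867, 1.026).
Then the next iterate is (s, t)₁ = (-1.133, -0.474).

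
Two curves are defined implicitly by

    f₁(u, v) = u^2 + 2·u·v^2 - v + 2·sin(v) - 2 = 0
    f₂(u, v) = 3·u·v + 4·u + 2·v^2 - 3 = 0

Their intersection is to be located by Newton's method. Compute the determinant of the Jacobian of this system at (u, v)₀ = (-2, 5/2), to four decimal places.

293.9263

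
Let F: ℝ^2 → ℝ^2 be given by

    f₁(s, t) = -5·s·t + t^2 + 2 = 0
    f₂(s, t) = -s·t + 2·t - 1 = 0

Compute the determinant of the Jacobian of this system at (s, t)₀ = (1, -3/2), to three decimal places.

J = [[-5·t, -5·s + 2·t], [-t, -s + 2]].
At the point, J = [[7.500, -8.000], [1.500, 1.000]].
det J = 19.500.

19.500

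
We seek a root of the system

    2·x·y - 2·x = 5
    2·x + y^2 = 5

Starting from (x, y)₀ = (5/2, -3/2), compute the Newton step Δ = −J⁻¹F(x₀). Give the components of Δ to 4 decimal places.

(-8.2500, -4.7500)

At (5/2, -3/2): F = (-17.5000, 2.2500).
Jacobian J = [[2·y - 2, 2·x], [2, 2·y]].
At the point, J = [[-5.0000, 5.0000], [2.0000, -3.0000]] (det J = 5.0000).
Solving J·Δ = −F gives Δ = (-8.2500, -4.7500).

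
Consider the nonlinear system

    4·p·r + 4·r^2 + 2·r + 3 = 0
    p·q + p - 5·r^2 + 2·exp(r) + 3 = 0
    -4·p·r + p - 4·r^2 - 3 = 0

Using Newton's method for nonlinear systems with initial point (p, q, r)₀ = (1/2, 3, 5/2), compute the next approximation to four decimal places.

(-13.5000, 124.1676, 6.7500)

At (1/2, 3, 5/2): F = (38.0000, -1.885012, -32.5000).
Jacobian J = [[4·r, 0, 4·p + 8·r + 2], [q + 1, p, -10·r + 2·exp(r)], [-4·r + 1, 0, -4·p - 8·r]].
At the point, J = [[10.0000, 0.0000, 24.0000], [4.0000, 0.5000, -0.635012], [-9.0000, 0.0000, -22.0000]] (det J = -2.0000).
Solving J·Δ = −F gives Δ = (-14.0000, 121.1676, 4.2500).
Then the next iterate is (p, q, r)₁ = (-13.5000, 124.1676, 6.7500).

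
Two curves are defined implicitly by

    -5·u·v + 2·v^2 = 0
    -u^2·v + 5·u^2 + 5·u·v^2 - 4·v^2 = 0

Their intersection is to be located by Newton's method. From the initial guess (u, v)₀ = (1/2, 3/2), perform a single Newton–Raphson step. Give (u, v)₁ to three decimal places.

(0.824, 1.980)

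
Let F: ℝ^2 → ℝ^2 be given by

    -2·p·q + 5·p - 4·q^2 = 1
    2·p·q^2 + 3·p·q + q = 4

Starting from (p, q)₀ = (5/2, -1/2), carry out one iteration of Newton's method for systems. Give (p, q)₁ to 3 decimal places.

(0.575, 0.950)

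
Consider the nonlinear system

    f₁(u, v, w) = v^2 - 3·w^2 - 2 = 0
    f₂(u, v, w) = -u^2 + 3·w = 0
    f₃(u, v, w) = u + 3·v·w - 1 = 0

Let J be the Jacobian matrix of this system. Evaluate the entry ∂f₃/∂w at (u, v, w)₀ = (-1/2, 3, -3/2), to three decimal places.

9.000

∂f₃/∂w = 3·v.
At (-1/2, 3, -3/2) this is 9.000.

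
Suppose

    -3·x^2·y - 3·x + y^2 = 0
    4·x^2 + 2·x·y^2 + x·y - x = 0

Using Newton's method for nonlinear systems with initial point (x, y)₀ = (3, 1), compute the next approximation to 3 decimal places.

(1.433, 0.916)

At (3, 1): F = (-35.000, 42.000).
Jacobian J = [[-6·x·y - 3, -3·x^2 + 2·y], [8·x + 2·y^2 + y - 1, 4·x·y + x]].
At the point, J = [[-21.000, -25.000], [26.000, 15.000]] (det J = 335.000).
Solving J·Δ = −F gives Δ = (-1.567, -0.084).
Then the next iterate is (x, y)₁ = (1.433, 0.916).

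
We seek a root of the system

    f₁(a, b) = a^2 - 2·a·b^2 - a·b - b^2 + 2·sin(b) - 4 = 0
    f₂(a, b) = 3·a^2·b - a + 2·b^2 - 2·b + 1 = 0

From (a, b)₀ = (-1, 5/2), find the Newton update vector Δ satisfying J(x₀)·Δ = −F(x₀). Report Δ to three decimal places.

At (-1, 5/2): F = (6.94694, 17.000).
Jacobian J = [[2·a - 2·b^2 - b, -4·a·b - a - 2·b + 2·cos(b)], [6·a·b - 1, 3·a^2 + 4·b - 2]].
At the point, J = [[-17.000, 4.39771], [-16.000, 11.000]] (det J = -116.63660).
Solving J·Δ = −F gives Δ = (0.014, -1.525).

(0.014, -1.525)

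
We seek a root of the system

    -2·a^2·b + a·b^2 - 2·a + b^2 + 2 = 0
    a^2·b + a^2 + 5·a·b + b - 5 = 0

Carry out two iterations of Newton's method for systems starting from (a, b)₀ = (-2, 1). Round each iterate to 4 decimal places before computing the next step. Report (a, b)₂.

(-2.7471, 0.4888)

At (-2, 1): F = (-3.0000, -6.0000).
Jacobian J = [[-4·a·b + b^2 - 2, -2·a^2 + 2·a·b + 2·b], [2·a·b + 2·a + 5·b, a^2 + 5·a + 1]].
At the point, J = [[7.0000, -10.0000], [-3.0000, -5.0000]] (det J = -65.0000).
Solving J·Δ = −F gives Δ = (-0.6923, -0.7846).
Then the next iterate is (a, b)₁ = (-2.6923, 0.2154).
Round to (-2.6923, 0.2154) and repeat: F = (4.183437, 1.125595), J = [[0.366083, -15.226001], [-5.467443, -5.213021]].
Δ = (-0.0548, 0.2734), so (a, b)₂ = (-2.7471, 0.4888).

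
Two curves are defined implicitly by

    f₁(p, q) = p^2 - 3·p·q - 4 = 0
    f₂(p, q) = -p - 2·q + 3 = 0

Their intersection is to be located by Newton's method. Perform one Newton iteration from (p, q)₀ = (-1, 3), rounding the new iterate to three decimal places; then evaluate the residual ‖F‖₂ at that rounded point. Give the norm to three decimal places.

0.864

At (-1, 3): F = (6.000, -2.000).
Jacobian J = [[2·p - 3·q, -3·p], [-1, -2]].
At the point, J = [[-11.000, 3.000], [-1.000, -2.000]] (det J = 25.000).
Solving J·Δ = −F gives Δ = (0.240, -1.120).
Then the next iterate is (p, q)₁ = (-0.760, 1.880).
Re-evaluating at (-0.760, 1.880): F = (0.864, 0.000), so ‖F‖₂ = 0.864.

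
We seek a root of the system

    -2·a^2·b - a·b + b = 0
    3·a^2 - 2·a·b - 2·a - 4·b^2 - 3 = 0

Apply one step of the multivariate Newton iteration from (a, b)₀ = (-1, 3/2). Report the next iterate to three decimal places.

At (-1, 3/2): F = (0.000, -4.000).
Jacobian J = [[-4·a·b - b, -2·a^2 - a + 1], [6·a - 2·b - 2, -2·a - 8·b]].
At the point, J = [[4.500, 0.000], [-11.000, -10.000]] (det J = -45.000).
Solving J·Δ = −F gives Δ = (0.000, -0.400).
Then the next iterate is (a, b)₁ = (-1.000, 1.100).

(-1.000, 1.100)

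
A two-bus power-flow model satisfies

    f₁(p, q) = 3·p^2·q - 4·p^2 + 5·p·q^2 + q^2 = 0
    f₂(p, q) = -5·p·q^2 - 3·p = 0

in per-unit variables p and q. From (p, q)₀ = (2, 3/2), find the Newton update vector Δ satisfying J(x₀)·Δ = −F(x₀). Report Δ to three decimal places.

(-1.969, -0.015)

At (2, 3/2): F = (26.750, -28.500).
Jacobian J = [[6·p·q - 8·p + 5·q^2, 3·p^2 + 10·p·q + 2·q], [-5·q^2 - 3, -10·p·q]].
At the point, J = [[13.250, 45.000], [-14.250, -30.000]] (det J = 243.750).
Solving J·Δ = −F gives Δ = (-1.969, -0.015).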